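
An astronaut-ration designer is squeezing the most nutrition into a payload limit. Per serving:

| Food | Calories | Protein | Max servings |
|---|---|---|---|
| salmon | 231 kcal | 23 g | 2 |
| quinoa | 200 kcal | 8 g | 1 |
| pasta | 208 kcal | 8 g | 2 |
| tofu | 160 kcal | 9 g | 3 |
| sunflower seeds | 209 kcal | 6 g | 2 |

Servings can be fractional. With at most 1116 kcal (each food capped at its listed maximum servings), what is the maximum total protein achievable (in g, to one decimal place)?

Protein per kcal: salmon 0.09957, tofu 0.05625, quinoa 0.04, pasta 0.03846, sunflower seeds 0.02871.
Take 2 servings of salmon: uses 462 kcal, +46.0 g protein (running total 46.0 g).
Take 3 servings of tofu: uses 480 kcal, +27.0 g protein (running total 73.0 g).
Take 0.87 servings of quinoa: uses 174 kcal, +7.0 g protein (running total 80.0 g).
Filling greedily by protein-per-kcal is optimal for one linear limit, giving 80.0 g.

80.0 g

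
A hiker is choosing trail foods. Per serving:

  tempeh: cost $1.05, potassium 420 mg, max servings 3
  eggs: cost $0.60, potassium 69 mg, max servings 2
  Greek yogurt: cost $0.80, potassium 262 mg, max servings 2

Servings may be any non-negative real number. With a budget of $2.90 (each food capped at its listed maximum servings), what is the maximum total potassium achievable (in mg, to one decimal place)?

1160.0 mg

Potassium per dollar: tempeh 400, Greek yogurt 327.5, eggs 115.
Take 2.762 servings of tempeh: spends $2.90, +1160.0 mg potassium (running total 1160.0 mg).
Greedy by best ratio exhausts the cost allowance optimally: 1160.0 mg.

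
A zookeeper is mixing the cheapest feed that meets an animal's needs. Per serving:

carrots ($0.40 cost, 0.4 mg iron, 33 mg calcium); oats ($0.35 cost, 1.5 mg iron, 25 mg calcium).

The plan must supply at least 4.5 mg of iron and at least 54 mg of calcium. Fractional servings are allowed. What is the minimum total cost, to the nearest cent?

$1.05

carrots only: max(4.5/0.4, 54/33) = 11.25 servings → $4.50.
oats only: max(4.5/1.5, 54/25) = 3 servings → $1.05.
carrots + oats: the both-tight solution has a negative serving — not a feasible corner.
So the least-cost plan costs $1.05.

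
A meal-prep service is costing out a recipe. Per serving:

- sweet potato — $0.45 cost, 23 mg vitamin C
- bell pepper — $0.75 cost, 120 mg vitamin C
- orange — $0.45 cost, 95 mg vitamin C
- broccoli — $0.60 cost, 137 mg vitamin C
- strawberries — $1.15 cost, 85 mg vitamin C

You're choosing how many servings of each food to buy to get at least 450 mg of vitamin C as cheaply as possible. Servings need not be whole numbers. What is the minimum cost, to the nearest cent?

$1.97

Cost per mg of vitamin C: broccoli $0.0044, orange $0.0047, bell pepper $0.0063, strawberries $0.0135, sweet potato $0.0196.
With no serving limits, use only broccoli: 450 mg / 137 mg = 3.285 servings × $0.60 = $1.97.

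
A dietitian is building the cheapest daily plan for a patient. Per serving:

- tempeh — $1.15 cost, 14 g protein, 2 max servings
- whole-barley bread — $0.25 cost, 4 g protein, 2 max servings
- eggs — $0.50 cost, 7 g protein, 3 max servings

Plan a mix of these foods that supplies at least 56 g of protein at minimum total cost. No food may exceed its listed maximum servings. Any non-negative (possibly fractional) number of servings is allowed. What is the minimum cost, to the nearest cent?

$4.22

Cost per g of protein: whole-barley bread $0.0625, eggs $0.0714, tempeh $0.0821.
Take 2 servings of whole-barley bread: +8.0 g protein for $0.50 (total $0.50, still need 48.0 g).
Take 3 servings of eggs: +21.0 g protein for $1.50 (total $2.00, still need 27.0 g).
Take 1.929 servings of tempeh: +27.0 g protein for $2.22 (total $4.22, still need 0.0 g).
Greedy by cheapest-per-g is optimal for a single linear constraint, so the minimum cost is $4.22.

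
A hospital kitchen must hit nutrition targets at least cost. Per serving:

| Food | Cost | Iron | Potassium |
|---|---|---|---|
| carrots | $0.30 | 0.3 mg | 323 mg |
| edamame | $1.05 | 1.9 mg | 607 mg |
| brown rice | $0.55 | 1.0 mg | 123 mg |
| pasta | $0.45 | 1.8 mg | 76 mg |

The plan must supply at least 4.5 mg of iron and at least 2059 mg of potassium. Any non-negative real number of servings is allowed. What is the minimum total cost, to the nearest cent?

$2.48

Compare the cost at each extreme point of the feasible region.
carrots only: max(4.5/0.3, 2059/323) = 15 servings → $4.50.
edamame only: max(4.5/1.9, 2059/607) = 3.392 servings → $3.56.
brown rice only: max(4.5/1.0, 2059/123) = 16.74 servings → $9.21.
pasta only: max(4.5/1.8, 2059/76) = 27.09 servings → $12.19.
carrots + edamame with both tight: 2.735 servings and 1.937 servings → $2.85.
carrots + brown rice with both tight: 5.262 servings and 2.921 servings → $3.19.
carrots + pasta with both tight: 6.023 servings and 1.496 servings → $2.48.
edamame + brown rice: intersection lies outside the first quadrant.
edamame + pasta: the both-tight solution has a negative serving — not a feasible corner.
brown rice + pasta: intersection lies outside the first quadrant.
Cheapest feasible corner: $2.48.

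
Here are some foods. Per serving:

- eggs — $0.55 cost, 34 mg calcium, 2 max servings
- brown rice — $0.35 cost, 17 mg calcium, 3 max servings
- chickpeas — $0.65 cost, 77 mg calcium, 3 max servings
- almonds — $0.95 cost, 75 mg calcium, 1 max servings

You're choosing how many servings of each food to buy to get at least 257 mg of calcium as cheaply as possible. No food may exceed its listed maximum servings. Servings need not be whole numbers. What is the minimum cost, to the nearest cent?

Cost per mg of calcium: chickpeas $0.0084, almonds $0.0127, eggs $0.0162, brown rice $0.0206.
Take 3 servings of chickpeas: +231.0 mg calcium for $1.95 (total $1.95, still need 26.0 mg).
Take 0.3467 servings of almonds: +26.0 mg calcium for $0.33 (total $2.28, still need 0.0 mg).
Filling from the cheapest source first is optimal under one linear minimum: $2.28.

$2.28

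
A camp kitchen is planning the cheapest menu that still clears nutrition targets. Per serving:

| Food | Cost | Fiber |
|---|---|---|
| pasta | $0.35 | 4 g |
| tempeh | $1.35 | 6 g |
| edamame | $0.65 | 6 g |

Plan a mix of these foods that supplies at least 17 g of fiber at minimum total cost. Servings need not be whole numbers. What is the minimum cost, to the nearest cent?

Cost per g of fiber: pasta $0.0875, edamame $0.1083, tempeh $0.2250.
With no serving limits, use only pasta: 17 g / 4 g = 4.25 servings × $0.35 = $1.49.

$1.49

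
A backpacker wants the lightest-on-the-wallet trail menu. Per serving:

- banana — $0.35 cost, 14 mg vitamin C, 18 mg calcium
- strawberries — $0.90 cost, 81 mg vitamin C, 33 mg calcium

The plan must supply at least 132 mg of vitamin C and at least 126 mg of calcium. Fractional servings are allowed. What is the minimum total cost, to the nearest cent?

An LP optimum is at a vertex; with two nutrient constraints at most two foods are used. Check each candidate.
banana only: max(132/14, 126/18) = 9.429 servings → $3.30.
strawberries only: max(132/81, 126/33) = 3.818 servings → $3.44.
banana + strawberries with both tight: 5.873 servings and 0.6145 servings → $2.61.
So the least-cost plan costs $2.61.

$2.61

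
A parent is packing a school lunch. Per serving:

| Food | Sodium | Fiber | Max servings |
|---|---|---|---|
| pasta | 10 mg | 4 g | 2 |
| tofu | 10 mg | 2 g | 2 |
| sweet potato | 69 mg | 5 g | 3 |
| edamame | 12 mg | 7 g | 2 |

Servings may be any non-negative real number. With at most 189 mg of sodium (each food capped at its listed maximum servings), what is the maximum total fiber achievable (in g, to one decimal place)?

35.1 g

Fiber per mg sodium: edamame 0.5833, pasta 0.4, tofu 0.2, sweet potato 0.07246.
Take 2 servings of edamame: uses 24 mg sodium, +14.0 g fiber (running total 14.0 g).
Take 2 servings of pasta: uses 20 mg sodium, +8.0 g fiber (running total 22.0 g).
Take 2 servings of tofu: uses 20 mg sodium, +4.0 g fiber (running total 26.0 g).
Take 1.812 servings of sweet potato: uses 125 mg sodium, +9.1 g fiber (running total 35.1 g).
Filling greedily by fiber-per-mg sodium is optimal for one linear limit, giving 35.1 g.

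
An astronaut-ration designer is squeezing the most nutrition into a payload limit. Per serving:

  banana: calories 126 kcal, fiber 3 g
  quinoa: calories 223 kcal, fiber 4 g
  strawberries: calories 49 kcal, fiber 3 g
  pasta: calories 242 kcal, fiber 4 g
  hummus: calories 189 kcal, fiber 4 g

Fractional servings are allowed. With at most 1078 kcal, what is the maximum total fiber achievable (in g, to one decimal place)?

Fiber per kcal: strawberries 0.06122, banana 0.02381, hummus 0.02116, quinoa 0.01794, pasta 0.01653.
With no serving limits, spend the whole calories allowance on strawberries: 1078 kcal / 49 kcal × 3 g = 66.0 g.

66.0 g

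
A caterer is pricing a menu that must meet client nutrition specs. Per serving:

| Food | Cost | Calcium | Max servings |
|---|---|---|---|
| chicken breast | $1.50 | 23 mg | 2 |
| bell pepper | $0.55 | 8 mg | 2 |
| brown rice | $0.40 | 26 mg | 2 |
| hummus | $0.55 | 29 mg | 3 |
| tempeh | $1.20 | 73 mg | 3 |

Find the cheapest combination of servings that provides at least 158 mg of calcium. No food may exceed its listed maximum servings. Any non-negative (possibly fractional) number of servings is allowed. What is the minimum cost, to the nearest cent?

$2.54

Cost per mg of calcium: brown rice $0.0154, tempeh $0.0164, hummus $0.0190, chicken breast $0.0652, bell pepper $0.0688.
Take 2 servings of brown rice: +52.0 mg calcium for $0.80 (total $0.80, still need 106.0 mg).
Take 1.452 servings of tempeh: +106.0 mg calcium for $1.74 (total $2.54, still need 0.0 mg).
Greedy by cheapest-per-mg is optimal for a single linear constraint, so the minimum cost is $2.54.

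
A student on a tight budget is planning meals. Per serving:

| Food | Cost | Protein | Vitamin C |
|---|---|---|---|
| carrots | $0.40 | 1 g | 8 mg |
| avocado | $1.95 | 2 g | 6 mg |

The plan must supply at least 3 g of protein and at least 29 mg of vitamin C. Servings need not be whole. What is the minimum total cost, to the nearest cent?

An LP optimum is at a vertex; with two nutrient constraints at most two foods are used. Check each candidate.
carrots only: max(3/1, 29/8) = 3.625 servings → $1.45.
avocado only: max(3/2, 29/6) = 4.833 servings → $9.43.
carrots + avocado: the both-tight solution has a negative serving — not a feasible corner.
The minimum over all feasible corners is $1.45.

$1.45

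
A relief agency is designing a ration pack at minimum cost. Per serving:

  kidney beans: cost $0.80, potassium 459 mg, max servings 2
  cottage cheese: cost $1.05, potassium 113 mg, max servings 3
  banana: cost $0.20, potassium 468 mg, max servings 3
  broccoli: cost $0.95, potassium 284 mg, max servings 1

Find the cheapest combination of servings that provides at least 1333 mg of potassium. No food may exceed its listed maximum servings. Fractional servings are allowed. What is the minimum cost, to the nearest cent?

$0.57

Cost per mg of potassium: banana $0.0004, kidney beans $0.0017, broccoli $0.0033, cottage cheese $0.0093.
Take 2.848 servings of banana: +1333.0 mg potassium for $0.57 (total $0.57, still need 0.0 mg).
Greedy by cheapest-per-mg is optimal for a single linear constraint, so the minimum cost is $0.57.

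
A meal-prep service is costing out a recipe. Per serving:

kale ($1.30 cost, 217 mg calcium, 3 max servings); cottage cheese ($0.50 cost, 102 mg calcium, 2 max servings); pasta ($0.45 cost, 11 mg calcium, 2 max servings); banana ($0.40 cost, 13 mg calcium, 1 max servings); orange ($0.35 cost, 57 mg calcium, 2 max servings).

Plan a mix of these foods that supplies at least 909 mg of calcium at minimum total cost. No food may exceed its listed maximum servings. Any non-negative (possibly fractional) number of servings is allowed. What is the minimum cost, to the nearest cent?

$5.23

Cost per mg of calcium: cottage cheese $0.0049, kale $0.0060, orange $0.0061, banana $0.0308, pasta $0.0409.
Take 2 servings of cottage cheese: +204.0 mg calcium for $1.00 (total $1.00, still need 705.0 mg).
Take 3 servings of kale: +651.0 mg calcium for $3.90 (total $4.90, still need 54.0 mg).
Take 0.9474 servings of orange: +54.0 mg calcium for $0.33 (total $5.23, still need 0.0 mg).
Filling from the cheapest source first is optimal under one linear minimum: $5.23.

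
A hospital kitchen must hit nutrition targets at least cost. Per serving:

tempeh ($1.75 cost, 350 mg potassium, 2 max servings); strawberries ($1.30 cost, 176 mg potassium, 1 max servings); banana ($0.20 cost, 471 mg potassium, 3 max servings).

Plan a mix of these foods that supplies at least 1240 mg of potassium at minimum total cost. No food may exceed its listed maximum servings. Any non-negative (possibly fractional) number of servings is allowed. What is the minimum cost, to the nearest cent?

$0.53

Cost per mg of potassium: banana $0.0004, tempeh $0.0050, strawberries $0.0074.
Take 2.633 servings of banana: +1240.0 mg potassium for $0.53 (total $0.53, still need 0.0 mg).
Filling from the cheapest source first is optimal under one linear minimum: $0.53.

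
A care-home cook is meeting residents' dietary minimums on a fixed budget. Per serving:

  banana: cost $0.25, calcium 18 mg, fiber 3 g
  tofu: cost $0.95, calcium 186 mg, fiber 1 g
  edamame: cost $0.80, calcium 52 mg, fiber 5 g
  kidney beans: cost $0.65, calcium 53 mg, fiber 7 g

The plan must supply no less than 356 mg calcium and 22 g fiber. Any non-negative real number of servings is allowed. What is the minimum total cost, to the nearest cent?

This is a tiny linear program; its minimum lies at a vertex of the feasible set. List the vertices and price them.
banana only: max(356/18, 22/3) = 19.78 servings → $4.94.
tofu only: max(356/186, 22/1) = 22 servings → $20.90.
edamame only: max(356/52, 22/5) = 6.846 servings → $5.48.
kidney beans only: max(356/53, 22/7) = 6.717 servings → $4.37.
banana + tofu with both tight: 6.919 servings and 1.244 servings → $2.91.
banana + edamame: intersection lies outside the first quadrant.
banana + kidney beans: the both-tight solution has a negative serving — not a feasible corner.
tofu + edamame with both tight: 0.7244 servings and 4.255 servings → $4.09.
tofu + kidney beans with both tight: 1.062 servings and 2.991 servings → $2.95.
edamame + kidney beans: intersection lies outside the first quadrant.
Cheapest feasible corner: $2.91.

$2.91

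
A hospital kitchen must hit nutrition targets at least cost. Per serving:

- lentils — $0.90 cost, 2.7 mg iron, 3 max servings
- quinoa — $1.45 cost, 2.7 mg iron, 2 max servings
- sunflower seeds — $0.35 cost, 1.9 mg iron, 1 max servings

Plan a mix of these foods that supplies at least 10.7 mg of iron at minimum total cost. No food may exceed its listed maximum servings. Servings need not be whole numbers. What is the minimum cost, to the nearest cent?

$3.43

Cost per mg of iron: sunflower seeds $0.1842, lentils $0.3333, quinoa $0.5370.
Take 1 serving of sunflower seeds: +1.9 mg iron for $0.35 (total $0.35, still need 8.8 mg).
Take 3 servings of lentils: +8.1 mg iron for $2.70 (total $3.05, still need 0.7 mg).
Take 0.2593 servings of quinoa: +0.7 mg iron for $0.38 (total $3.43, still need 0.0 mg).
Greedy by cheapest-per-mg is optimal for a single linear constraint, so the minimum cost is $3.43.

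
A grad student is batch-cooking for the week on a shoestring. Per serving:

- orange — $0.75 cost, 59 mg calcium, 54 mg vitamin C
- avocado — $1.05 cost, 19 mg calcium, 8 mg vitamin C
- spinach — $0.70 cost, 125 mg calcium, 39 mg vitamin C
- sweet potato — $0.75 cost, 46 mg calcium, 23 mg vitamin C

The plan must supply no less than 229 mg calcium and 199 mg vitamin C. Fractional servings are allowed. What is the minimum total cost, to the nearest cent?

With two linear requirements the optimum uses one or two foods; enumerate the corners.
orange only: max(229/59, 199/54) = 3.881 servings → $2.91.
avocado only: max(229/19, 199/8) = 24.88 servings → $26.12.
spinach only: max(229/125, 199/39) = 5.103 servings → $3.57.
sweet potato only: max(229/46, 199/23) = 8.652 servings → $6.49.
orange + avocado with both tight: 3.518 servings and 1.128 servings → $3.82.
orange + spinach with both tight: 3.584 servings and 0.1405 servings → $2.79.
orange + sweet potato with both tight: 3.449 servings and 0.5546 servings → $3.00.
avocado + spinach with both targets exact would need a negative amount; discard.
avocado + sweet potato: the both-tight solution has a negative serving — not a feasible corner.
spinach + sweet potato: the both-tight solution has a negative serving — not a feasible corner.
Cheapest feasible corner: $2.79.

$2.79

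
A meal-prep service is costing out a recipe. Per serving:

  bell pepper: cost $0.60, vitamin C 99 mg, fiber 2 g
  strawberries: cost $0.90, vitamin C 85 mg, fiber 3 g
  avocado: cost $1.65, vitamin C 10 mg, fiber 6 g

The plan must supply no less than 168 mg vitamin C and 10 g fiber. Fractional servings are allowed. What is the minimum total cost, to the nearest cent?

$2.83

Minimising a linear cost over {vitamin C ≥ 168, fiber ≥ 10, servings ≥ 0} — the optimum is at a vertex, using one or two foods.
bell pepper only: max(168/99, 10/2) = 5 servings → $3.00.
strawberries only: max(168/85, 10/3) = 3.333 servings → $3.00.
avocado only: max(168/10, 10/6) = 16.8 servings → $27.72.
bell pepper + strawberries: the both-tight solution has a negative serving — not a feasible corner.
bell pepper + avocado with both tight: 1.582 servings and 1.139 servings → $2.83.
strawberries + avocado with both tight: 1.892 servings and 0.7208 servings → $2.89.
So the least-cost plan costs $2.83.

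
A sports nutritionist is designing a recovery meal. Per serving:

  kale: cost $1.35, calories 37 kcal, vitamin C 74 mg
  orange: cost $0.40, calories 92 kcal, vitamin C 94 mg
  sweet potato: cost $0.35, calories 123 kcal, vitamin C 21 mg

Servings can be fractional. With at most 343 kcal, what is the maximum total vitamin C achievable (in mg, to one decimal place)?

Vitamin C per kcal: kale 2, orange 1.022, sweet potato 0.1707.
With no serving limits, spend the whole calories allowance on kale: 343 kcal / 37 kcal × 74 mg = 686.0 mg.

686.0 mg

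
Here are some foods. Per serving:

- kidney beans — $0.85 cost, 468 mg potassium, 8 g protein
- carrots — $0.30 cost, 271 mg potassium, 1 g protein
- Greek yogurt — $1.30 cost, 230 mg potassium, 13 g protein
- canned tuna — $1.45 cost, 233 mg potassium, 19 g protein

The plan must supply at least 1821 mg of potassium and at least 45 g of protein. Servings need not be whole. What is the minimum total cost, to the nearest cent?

$4.26

kidney beans only: max(1821/468, 45/8) = 5.625 servings → $4.78.
carrots only: max(1821/271, 45/1) = 45 servings → $13.50.
Greek yogurt only: max(1821/230, 45/13) = 7.917 servings → $10.29.
canned tuna only: max(1821/233, 45/19) = 7.815 servings → $11.33.
kidney beans + carrots: the both-tight solution has a negative serving — not a feasible corner.
kidney beans + Greek yogurt with both tight: 3.139 servings and 1.53 servings → $4.66.
kidney beans + canned tuna with both tight: 3.431 servings and 0.9237 servings → $4.26.
carrots + Greek yogurt with both tight: 4.046 servings and 3.15 servings → $5.31.
carrots + canned tuna with both tight: 4.905 servings and 2.11 servings → $4.53.
Greek yogurt + canned tuna: intersection lies outside the first quadrant.
So the least-cost plan costs $4.26.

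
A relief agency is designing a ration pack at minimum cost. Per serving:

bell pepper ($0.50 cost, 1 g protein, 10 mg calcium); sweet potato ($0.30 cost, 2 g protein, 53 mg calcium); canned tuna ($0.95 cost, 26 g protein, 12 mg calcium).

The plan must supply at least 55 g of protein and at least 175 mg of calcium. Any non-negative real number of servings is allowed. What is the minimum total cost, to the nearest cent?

$2.66

The cheapest plan sits at a corner of the feasible region — with two constraints it uses at most two foods.
bell pepper only: max(55/1, 175/10) = 55 servings → $27.50.
sweet potato only: max(55/2, 175/53) = 27.5 servings → $8.25.
canned tuna only: max(55/26, 175/12) = 14.58 servings → $13.85.
bell pepper + sweet potato: the both-tight solution has a negative serving — not a feasible corner.
bell pepper + canned tuna with both tight: 15.69 servings and 1.512 servings → $9.28.
sweet potato + canned tuna with both tight: 2.873 servings and 1.894 servings → $2.66.
The minimum over all feasible corners is $2.66.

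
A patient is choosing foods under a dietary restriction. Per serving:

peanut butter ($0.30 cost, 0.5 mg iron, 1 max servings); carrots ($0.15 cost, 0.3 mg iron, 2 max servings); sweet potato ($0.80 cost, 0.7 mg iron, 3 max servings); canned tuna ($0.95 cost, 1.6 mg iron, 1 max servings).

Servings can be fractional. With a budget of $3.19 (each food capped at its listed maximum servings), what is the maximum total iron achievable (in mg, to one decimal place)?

4.1 mg

Iron per dollar: carrots 2, canned tuna 1.684, peanut butter 1.667, sweet potato 0.875.
Take 2 servings of carrots: spends $0.30, +0.6 mg iron (running total 0.6 mg).
Take 1 serving of canned tuna: spends $0.95, +1.6 mg iron (running total 2.2 mg).
Take 1 serving of peanut butter: spends $0.30, +0.5 mg iron (running total 2.7 mg).
Take 2.05 servings of sweet potato: spends $1.64, +1.4 mg iron (running total 4.1 mg).
Greedy by best ratio exhausts the cost allowance optimally: 4.1 mg.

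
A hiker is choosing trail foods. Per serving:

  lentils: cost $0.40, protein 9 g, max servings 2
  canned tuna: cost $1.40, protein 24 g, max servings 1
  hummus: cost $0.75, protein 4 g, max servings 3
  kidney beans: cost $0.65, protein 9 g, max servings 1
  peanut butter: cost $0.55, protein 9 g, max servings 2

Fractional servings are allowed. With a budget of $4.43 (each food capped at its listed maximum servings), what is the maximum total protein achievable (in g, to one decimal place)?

Protein per dollar: lentils 22.5, canned tuna 17.14, peanut butter 16.36, kidney beans 13.85, hummus 5.333.
Take 2 servings of lentils: spends $0.80, +18.0 g protein (running total 18.0 g).
Take 1 serving of canned tuna: spends $1.40, +24.0 g protein (running total 42.0 g).
Take 2 servings of peanut butter: spends $1.10, +18.0 g protein (running total 60.0 g).
Take 1 serving of kidney beans: spends $0.65, +9.0 g protein (running total 69.0 g).
Take 0.64 servings of hummus: spends $0.48, +2.6 g protein (running total 71.6 g).
Filling greedily by protein-per-dollar is optimal for one linear limit, giving 71.6 g.

71.6 g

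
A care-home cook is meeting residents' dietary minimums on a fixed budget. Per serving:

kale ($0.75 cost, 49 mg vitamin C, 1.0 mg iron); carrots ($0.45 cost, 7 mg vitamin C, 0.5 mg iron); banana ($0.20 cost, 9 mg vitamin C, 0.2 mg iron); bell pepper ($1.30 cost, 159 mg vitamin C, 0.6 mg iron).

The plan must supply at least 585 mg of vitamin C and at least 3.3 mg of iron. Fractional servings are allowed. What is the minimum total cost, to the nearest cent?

Check every corner: each single food scaled to meet both minima, and each pair solved so both constraints bind.
kale only: max(585/49, 3.3/1.0) = 11.94 servings → $8.95.
carrots only: max(585/7, 3.3/0.5) = 83.57 servings → $37.61.
banana only: max(585/9, 3.3/0.2) = 65 servings → $13.00.
bell pepper only: max(585/159, 3.3/0.6) = 5.5 servings → $7.15.
kale + carrots: intersection lies outside the first quadrant.
kale + banana: intersection lies outside the first quadrant.
kale + bell pepper with both tight: 1.34 servings and 3.266 servings → $5.25.
carrots + banana: the both-tight solution has a negative serving — not a feasible corner.
carrots + bell pepper with both tight: 2.307 servings and 3.578 servings → $5.69.
banana + bell pepper with both tight: 6.58 servings and 3.307 servings → $5.61.
Cheapest feasible corner: $5.25.

$5.25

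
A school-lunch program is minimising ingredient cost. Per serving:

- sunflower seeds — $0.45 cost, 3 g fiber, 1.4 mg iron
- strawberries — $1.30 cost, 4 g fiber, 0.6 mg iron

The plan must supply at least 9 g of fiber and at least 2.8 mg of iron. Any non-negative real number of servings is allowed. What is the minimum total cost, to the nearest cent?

For a min-cost LP with two ≥-constraints, a basic feasible solution has at most two positive variables.
sunflower seeds only: max(9/3, 2.8/1.4) = 3 servings → $1.35.
strawberries only: max(9/4, 2.8/0.6) = 4.667 servings → $6.07.
sunflower seeds + strawberries with both tight: 1.526 servings and 1.105 servings → $2.12.
The minimum over all feasible corners is $1.35.

$1.35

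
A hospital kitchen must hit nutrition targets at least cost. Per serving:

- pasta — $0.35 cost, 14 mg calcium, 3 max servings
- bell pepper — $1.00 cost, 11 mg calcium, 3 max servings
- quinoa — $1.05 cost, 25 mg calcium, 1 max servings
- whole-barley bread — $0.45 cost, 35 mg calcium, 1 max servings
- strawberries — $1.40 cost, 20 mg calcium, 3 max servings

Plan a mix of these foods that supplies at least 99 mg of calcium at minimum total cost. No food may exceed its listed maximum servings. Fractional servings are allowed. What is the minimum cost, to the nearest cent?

$2.42

Cost per mg of calcium: whole-barley bread $0.0129, pasta $0.0250, quinoa $0.0420, strawberries $0.0700, bell pepper $0.0909.
Take 1 serving of whole-barley bread: +35.0 mg calcium for $0.45 (total $0.45, still need 64.0 mg).
Take 3 servings of pasta: +42.0 mg calcium for $1.05 (total $1.50, still need 22.0 mg).
Take 0.88 servings of quinoa: +22.0 mg calcium for $0.92 (total $2.42, still need 0.0 mg).
Greedy by cheapest-per-mg is optimal for a single linear constraint, so the minimum cost is $2.42.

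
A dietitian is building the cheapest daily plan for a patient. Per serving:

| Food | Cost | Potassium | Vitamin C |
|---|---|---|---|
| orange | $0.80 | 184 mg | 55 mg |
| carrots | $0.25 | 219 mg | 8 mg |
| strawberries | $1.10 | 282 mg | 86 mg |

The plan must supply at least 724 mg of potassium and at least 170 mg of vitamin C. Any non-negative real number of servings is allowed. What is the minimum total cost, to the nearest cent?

$2.30

With two linear requirements the optimum uses one or two foods; enumerate the corners.
orange only: max(724/184, 170/55) = 3.935 servings → $3.15.
carrots only: max(724/219, 170/8) = 21.25 servings → $5.31.
strawberries only: max(724/282, 170/86) = 2.567 servings → $2.82.
orange + carrots with both tight: 2.973 servings and 0.8077 servings → $2.58.
orange + strawberries: the both-tight solution has a negative serving — not a feasible corner.
carrots + strawberries with both tight: 0.864 servings and 1.896 servings → $2.30.
Cheapest feasible corner: $2.30.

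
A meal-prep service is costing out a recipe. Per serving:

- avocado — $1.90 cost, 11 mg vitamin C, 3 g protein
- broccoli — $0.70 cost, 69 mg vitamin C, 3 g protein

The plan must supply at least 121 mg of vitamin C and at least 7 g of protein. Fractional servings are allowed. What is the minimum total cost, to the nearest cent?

$1.63

Compare the cost at each extreme point of the feasible region.
avocado only: max(121/11, 7/3) = 11 servings → $20.90.
broccoli only: max(121/69, 7/3) = 2.333 servings → $1.63.
avocado + broccoli with both tight: 0.6897 servings and 1.644 servings → $2.46.
So the least-cost plan costs $1.63.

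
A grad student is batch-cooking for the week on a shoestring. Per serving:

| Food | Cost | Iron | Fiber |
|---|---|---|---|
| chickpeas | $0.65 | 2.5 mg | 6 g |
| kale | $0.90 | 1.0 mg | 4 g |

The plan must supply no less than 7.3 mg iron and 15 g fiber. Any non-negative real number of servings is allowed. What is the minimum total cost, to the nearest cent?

chickpeas only: max(7.3/2.5, 15/6) = 2.92 servings → $1.90.
kale only: max(7.3/1.0, 15/4) = 7.3 servings → $6.57.
chickpeas + kale: intersection lies outside the first quadrant.
So the least-cost plan costs $1.90.

$1.90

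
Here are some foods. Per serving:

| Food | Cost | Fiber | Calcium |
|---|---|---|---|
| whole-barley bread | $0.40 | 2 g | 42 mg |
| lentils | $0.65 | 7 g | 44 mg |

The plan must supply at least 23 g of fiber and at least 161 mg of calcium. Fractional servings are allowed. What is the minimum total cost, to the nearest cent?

The cheapest plan sits at a corner of the feasible region — with two constraints it uses at most two foods.
whole-barley bread only: max(23/2, 161/42) = 11.5 servings → $4.60.
lentils only: max(23/7, 161/44) = 3.659 servings → $2.38.
whole-barley bread + lentils with both tight: 0.5583 servings and 3.126 servings → $2.26.
The minimum over all feasible corners is $2.26.

$2.26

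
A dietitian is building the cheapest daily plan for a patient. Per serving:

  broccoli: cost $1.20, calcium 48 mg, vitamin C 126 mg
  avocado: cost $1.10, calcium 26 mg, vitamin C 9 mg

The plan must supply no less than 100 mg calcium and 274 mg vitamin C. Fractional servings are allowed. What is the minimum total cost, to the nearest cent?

$2.61

Two binding constraints pin down two serving amounts, so the optimal mix uses at most two foods. The candidates are each food alone (scaled to the tighter of calcium/vitamin C) and each pair with both constraints tight.
broccoli only: max(100/48, 274/126) = 2.175 servings → $2.61.
avocado only: max(100/26, 274/9) = 30.44 servings → $33.49.
broccoli + avocado with both targets exact would need a negative amount; discard.
The minimum over all feasible corners is $2.61.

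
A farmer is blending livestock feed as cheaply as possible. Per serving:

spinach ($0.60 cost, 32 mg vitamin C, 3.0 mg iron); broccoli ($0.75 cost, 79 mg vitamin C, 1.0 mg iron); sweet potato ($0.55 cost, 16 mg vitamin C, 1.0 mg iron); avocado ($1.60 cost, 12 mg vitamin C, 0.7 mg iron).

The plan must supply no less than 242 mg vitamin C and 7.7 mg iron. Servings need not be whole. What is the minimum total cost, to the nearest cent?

$2.83

The cheapest plan sits at a corner of the feasible region — with two constraints it uses at most two foods.
spinach only: max(242/32, 7.7/3.0) = 7.562 servings → $4.54.
broccoli only: max(242/79, 7.7/1.0) = 7.7 servings → $5.78.
sweet potato only: max(242/16, 7.7/1.0) = 15.12 servings → $8.32.
avocado only: max(242/12, 7.7/0.7) = 20.17 servings → $32.27.
spinach + broccoli with both tight: 1.787 servings and 2.34 servings → $2.83.
spinach + sweet potato with both targets exact would need a negative amount; discard.
spinach + avocado: intersection lies outside the first quadrant.
broccoli + sweet potato with both tight: 1.886 servings and 5.814 servings → $4.61.
broccoli + avocado with both tight: 1.778 servings and 8.46 servings → $14.87.
sweet potato + avocado: the both-tight solution has a negative serving — not a feasible corner.
So the least-cost plan costs $2.83.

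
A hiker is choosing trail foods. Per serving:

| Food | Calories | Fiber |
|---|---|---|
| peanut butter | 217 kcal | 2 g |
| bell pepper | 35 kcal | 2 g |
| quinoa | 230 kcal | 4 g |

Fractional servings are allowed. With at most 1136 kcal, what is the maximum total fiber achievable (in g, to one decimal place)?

Fiber per kcal: bell pepper 0.05714, quinoa 0.01739, peanut butter 0.009217.
With no serving limits, spend the whole calories allowance on bell pepper: 1136 kcal / 35 kcal × 2 g = 64.9 g.

64.9 g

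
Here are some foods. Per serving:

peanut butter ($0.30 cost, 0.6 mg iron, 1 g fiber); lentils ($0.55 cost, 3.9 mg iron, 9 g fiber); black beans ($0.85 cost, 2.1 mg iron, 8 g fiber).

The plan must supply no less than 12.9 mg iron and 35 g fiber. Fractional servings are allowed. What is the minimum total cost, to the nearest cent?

peanut butter only: max(12.9/0.6, 35/1) = 35 servings → $10.50.
lentils only: max(12.9/3.9, 35/9) = 3.889 servings → $2.14.
black beans only: max(12.9/2.1, 35/8) = 6.143 servings → $5.22.
peanut butter + lentils: intersection lies outside the first quadrant.
peanut butter + black beans with both tight: 11 servings and 3 servings → $5.85.
lentils + black beans with both tight: 2.415 servings and 1.659 servings → $2.74.
So the least-cost plan costs $2.14.

$2.14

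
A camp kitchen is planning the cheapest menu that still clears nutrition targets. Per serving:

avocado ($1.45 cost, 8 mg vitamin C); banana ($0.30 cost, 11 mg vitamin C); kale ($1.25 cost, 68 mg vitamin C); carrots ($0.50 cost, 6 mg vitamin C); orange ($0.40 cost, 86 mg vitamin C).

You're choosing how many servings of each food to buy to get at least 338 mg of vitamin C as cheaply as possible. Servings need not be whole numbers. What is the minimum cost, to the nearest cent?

$1.57

Cost per mg of vitamin C: orange $0.0047, kale $0.0184, banana $0.0273, carrots $0.0833, avocado $0.1812.
With no serving limits, use only orange: 338 mg / 86 mg = 3.93 servings × $0.40 = $1.57.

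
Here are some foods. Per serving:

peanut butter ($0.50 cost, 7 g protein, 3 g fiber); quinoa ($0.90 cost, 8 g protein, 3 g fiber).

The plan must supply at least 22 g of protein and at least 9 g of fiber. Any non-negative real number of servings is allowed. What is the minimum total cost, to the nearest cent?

With two linear requirements the optimum uses one or two foods; enumerate the corners.
peanut butter only: max(22/7, 9/3) = 3.143 servings → $1.57.
quinoa only: max(22/8, 9/3) = 3 servings → $2.70.
peanut butter + quinoa with both tight: 2 servings and 1 serving → $1.90.
So the least-cost plan costs $1.57.

$1.57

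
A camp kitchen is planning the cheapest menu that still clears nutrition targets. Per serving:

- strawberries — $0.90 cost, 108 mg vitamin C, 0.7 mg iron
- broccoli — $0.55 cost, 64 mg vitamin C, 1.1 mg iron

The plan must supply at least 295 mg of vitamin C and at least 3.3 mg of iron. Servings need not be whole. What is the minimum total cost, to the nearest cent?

$2.49

This is a tiny linear program; its minimum lies at a vertex of the feasible set. List the vertices and price them.
strawberries only: max(295/108, 3.3/0.7) = 4.714 servings → $4.24.
broccoli only: max(295/64, 3.3/1.1) = 4.609 servings → $2.54.
strawberries + broccoli with both tight: 1.531 servings and 2.026 servings → $2.49.
The minimum over all feasible corners is $2.49.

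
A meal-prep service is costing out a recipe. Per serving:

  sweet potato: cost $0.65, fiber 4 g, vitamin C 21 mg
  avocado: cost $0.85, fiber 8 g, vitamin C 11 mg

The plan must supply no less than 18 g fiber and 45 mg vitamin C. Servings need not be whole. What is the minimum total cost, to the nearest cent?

$2.21

Two binding constraints pin down two serving amounts, so the optimal mix uses at most two foods. The candidates are each food alone (scaled to the tighter of fiber/vitamin C) and each pair with both constraints tight.
sweet potato only: max(18/4, 45/21) = 4.5 servings → $2.92.
avocado only: max(18/8, 45/11) = 4.091 servings → $3.48.
sweet potato + avocado with both tight: 1.306 servings and 1.597 servings → $2.21.
So the least-cost plan costs $2.21.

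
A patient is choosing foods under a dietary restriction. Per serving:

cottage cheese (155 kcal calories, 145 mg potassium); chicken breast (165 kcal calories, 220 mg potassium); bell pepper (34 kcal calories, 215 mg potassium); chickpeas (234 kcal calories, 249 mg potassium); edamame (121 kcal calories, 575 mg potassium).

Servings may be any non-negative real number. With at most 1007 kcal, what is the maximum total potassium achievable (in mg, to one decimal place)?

Potassium per kcal: bell pepper 6.324, edamame 4.752, chicken breast 1.333, chickpeas 1.064, cottage cheese 0.9355.
With no serving limits, spend the whole calories allowance on bell pepper: 1007 kcal / 34 kcal × 215 mg = 6367.8 mg.

6367.8 mg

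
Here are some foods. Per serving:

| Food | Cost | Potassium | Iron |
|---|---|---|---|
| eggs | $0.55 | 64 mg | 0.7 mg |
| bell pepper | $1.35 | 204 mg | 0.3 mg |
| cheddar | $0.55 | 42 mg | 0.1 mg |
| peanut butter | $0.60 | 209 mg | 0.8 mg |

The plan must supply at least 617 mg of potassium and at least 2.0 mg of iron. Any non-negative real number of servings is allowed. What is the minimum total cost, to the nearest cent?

Compare the cost at each extreme point of the feasible region.
eggs only: max(617/64, 2.0/0.7) = 9.641 servings → $5.30.
bell pepper only: max(617/204, 2.0/0.3) = 6.667 servings → $9.00.
cheddar only: max(617/42, 2.0/0.1) = 20 servings → $11.00.
peanut butter only: max(617/209, 2.0/0.8) = 2.952 servings → $1.77.
eggs + bell pepper with both tight: 1.803 servings and 2.459 servings → $4.31.
eggs + cheddar with both tight: 0.9696 servings and 13.21 servings → $7.80.
eggs + peanut butter: intersection lies outside the first quadrant.
bell pepper + cheddar: the both-tight solution has a negative serving — not a feasible corner.
bell pepper + peanut butter with both tight: 0.7522 servings and 2.218 servings → $2.35.
cheddar + peanut butter with both tight: 5.953 servings and 1.756 servings → $4.33.
So the least-cost plan costs $1.77.

$1.77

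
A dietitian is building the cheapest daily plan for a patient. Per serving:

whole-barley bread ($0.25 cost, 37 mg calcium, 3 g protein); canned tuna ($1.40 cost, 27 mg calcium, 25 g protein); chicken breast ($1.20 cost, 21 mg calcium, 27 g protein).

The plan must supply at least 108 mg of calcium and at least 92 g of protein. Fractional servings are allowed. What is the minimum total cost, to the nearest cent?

At the optimum either one food covers both requirements or two foods hit both targets exactly; no other combination can be cheaper.
whole-barley bread only: max(108/37, 92/3) = 30.67 servings → $7.67.
canned tuna only: max(108/27, 92/25) = 4 servings → $5.60.
chicken breast only: max(108/21, 92/27) = 5.143 servings → $6.17.
whole-barley bread + canned tuna with both tight: 0.2559 servings and 3.649 servings → $5.17.
whole-barley bread + chicken breast with both tight: 1.051 servings and 3.291 servings → $4.21.
canned tuna + chicken breast: intersection lies outside the first quadrant.
So the least-cost plan costs $4.21.

$4.21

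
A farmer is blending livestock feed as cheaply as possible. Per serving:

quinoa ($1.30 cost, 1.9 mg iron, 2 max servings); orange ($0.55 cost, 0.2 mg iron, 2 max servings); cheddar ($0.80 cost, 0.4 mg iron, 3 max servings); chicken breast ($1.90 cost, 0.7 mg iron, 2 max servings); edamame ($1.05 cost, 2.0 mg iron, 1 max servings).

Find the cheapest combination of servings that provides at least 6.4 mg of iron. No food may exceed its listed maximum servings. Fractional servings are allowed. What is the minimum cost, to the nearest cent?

Cost per mg of iron: edamame $0.5250, quinoa $0.6842, cheddar $2.0000, chicken breast $2.7143, orange $2.7500.
Take 1 serving of edamame: +2.0 mg iron for $1.05 (total $1.05, still need 4.4 mg).
Take 2 servings of quinoa: +3.8 mg iron for $2.60 (total $3.65, still need 0.6 mg).
Take 1.5 servings of cheddar: +0.6 mg iron for $1.20 (total $4.85, still need 0.0 mg).
Greedy by cheapest-per-mg is optimal for a single linear constraint, so the minimum cost is $4.85.

$4.85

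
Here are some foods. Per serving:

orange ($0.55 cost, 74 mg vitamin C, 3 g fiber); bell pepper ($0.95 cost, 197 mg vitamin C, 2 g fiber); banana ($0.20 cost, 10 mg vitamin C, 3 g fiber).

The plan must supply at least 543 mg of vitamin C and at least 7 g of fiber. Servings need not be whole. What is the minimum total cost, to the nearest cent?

$2.70

A basic optimal solution has at most two foods positive. Try each food alone and each pair with both targets met exactly.
orange only: max(543/74, 7/3) = 7.338 servings → $4.04.
bell pepper only: max(543/197, 7/2) = 3.5 servings → $3.33.
banana only: max(543/10, 7/3) = 54.3 servings → $10.86.
orange + bell pepper with both tight: 0.6614 servings and 2.508 servings → $2.75.
orange + banana: the both-tight solution has a negative serving — not a feasible corner.
bell pepper + banana with both tight: 2.73 servings and 0.5131 servings → $2.70.
The minimum over all feasible corners is $2.70.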